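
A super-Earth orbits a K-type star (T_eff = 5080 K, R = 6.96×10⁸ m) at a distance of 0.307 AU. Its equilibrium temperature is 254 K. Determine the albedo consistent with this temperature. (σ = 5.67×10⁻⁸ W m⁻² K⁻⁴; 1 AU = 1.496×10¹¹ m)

A ≈ 0.89

d = 0.307 AU = 4.59×10¹⁰ m.
L = 4πR_⋆²σT_⋆⁴ = 4π(6.96×10⁸)² × 5.67×10⁻⁸ × (5080)⁴ = 2.30×10²⁶ W.
S = L/(4πd²) = 8670 W m⁻².
From T_eq⁴ = S(1−A)/(4σ): 1−A = 4σT_eq⁴/S.
1−A = 4 × 5.67×10⁻⁸ × (254)⁴ / 8670 = 0.109.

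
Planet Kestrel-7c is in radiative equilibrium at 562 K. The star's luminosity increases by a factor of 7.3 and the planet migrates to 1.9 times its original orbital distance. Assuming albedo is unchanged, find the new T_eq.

T_eq ≈ 670 K

T_eq ∝ L^(1/4) · d^(−1/2).
T′ = 562 × 7.3^(1/4) / 1.9^(1/2) = 670 K.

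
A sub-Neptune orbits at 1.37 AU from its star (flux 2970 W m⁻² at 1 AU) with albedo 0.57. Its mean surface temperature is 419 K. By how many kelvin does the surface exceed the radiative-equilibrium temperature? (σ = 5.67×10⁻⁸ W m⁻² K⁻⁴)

S = 2970/1.37² = 1582 W m⁻².
T_eq = [S(1−A)/(4σ)]^(1/4) = [1582×0.43/(4×5.67×10⁻⁸)]^(1/4) = 234.0 K.
ΔT = T_surf − T_eq = 419 − 234.0.

ΔT ≈ 185.0 K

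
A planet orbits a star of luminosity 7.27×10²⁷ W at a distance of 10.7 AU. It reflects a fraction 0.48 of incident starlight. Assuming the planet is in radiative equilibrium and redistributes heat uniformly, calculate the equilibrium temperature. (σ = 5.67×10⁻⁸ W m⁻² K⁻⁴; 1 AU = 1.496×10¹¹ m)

T_eq ≈ 151 K

d = 10.7 AU = 1.60×10¹² m.
Flux: S = L/(4πd²) = 7.27×10²⁷/(4π×(1.60×10¹²)²) = 226 W m⁻².
Energy balance: absorbed = emitted ⇒ πR²·S(1−A) = 4πR²·σT_eq⁴, so T_eq⁴ = S(1−A)/(4σ).
T_eq = [226 × 0.52 / (4 × 5.67×10⁻⁸)]^(1/4) = (5.18×10⁸)^(1/4) = 151 K.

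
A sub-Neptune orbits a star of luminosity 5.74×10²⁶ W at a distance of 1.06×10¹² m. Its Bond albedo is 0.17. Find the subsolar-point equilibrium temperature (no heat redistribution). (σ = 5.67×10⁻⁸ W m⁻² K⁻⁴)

T_ss ≈ 156 K

Flux: S = L/(4πd²) = 5.74×10²⁶/(4π×(1.06×10¹²)²) = 40.7 W m⁻².
At the subsolar point the surface absorbs S(1−A) and emits σT⁴ per unit area — no factor of 4, since only the local patch is in balance.
T = [40.7 × 0.83 / 5.67×10⁻⁸]^(1/4) = (5.95×10⁸)^(1/4) = 156 K.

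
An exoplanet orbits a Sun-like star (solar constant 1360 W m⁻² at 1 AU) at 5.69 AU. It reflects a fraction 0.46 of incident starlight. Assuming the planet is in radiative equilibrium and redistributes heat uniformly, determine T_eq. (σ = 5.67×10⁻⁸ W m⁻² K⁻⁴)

Flux at 5.69 AU: S = 1360/5.69² = 42.0 W m⁻².
Energy balance: absorbed = emitted ⇒ πR²·S(1−A) = 4πR²·σT_eq⁴, so T_eq⁴ = S(1−A)/(4σ).
T_eq = [42.0 × 0.54 / (4 × 5.67×10⁻⁸)]^(1/4) = (1.00×10⁸)^(1/4) = 100 K.

T_eq ≈ 100 K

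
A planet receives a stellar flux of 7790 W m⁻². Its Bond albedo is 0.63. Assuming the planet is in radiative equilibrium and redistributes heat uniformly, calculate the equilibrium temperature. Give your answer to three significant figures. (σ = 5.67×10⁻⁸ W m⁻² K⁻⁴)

Energy balance: absorbed = emitted ⇒ πR²·S(1−A) = 4πR²·σT_eq⁴, so T_eq⁴ = S(1−A)/(4σ).
T_eq = [7790 × 0.37 / (4 × 5.67×10⁻⁸)]^(1/4) = (1.27×10¹⁰)^(1/4) = 336 K.

T_eq ≈ 336 K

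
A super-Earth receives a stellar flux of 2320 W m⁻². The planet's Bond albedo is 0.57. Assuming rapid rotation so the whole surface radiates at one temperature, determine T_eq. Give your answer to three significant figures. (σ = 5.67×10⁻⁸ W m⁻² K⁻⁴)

Energy balance: absorbed = emitted ⇒ πR²·S(1−A) = 4πR²·σT_eq⁴, so T_eq⁴ = S(1−A)/(4σ).
T_eq = [2320 × 0.43 / (4 × 5.67×10⁻⁸)]^(1/4) = (4.40×10⁹)^(1/4) = 258 K.

T_eq ≈ 258 K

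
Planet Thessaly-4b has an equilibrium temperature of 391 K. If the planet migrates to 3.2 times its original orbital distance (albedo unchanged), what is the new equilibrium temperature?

T_eq ≈ 219 K

T_eq ∝ L^(1/4) · d^(−1/2).
T′ = 391 / 3.2^(1/2) = 219 K.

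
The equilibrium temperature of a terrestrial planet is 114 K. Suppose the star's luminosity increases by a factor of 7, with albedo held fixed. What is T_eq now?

T_eq ≈ 185 K

T_eq ∝ L^(1/4) · d^(−1/2).
T′ = 114 × 7^(1/4) = 185 K.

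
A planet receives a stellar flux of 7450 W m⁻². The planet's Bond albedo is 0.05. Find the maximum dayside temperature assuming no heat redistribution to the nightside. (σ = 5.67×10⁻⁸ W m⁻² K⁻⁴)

T_ss ≈ 594 K

With no redistribution each surface element balances locally: S(1−A) = σT⁴.
T = [7450 × 0.95 / 5.67×10⁻⁸]^(1/4) = (1.25×10¹¹)^(1/4) = 594 K.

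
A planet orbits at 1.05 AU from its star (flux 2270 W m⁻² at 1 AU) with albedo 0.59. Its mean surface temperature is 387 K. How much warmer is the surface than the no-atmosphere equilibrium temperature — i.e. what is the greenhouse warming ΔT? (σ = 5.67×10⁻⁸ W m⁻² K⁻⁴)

ΔT ≈ 140.0 K

S = 2270/1.05² = 2059 W m⁻².
T_eq = [S(1−A)/(4σ)]^(1/4) = [2059×0.41/(4×5.67×10⁻⁸)]^(1/4) = 247.0 K.
ΔT = T_surf − T_eq = 387 − 247.0.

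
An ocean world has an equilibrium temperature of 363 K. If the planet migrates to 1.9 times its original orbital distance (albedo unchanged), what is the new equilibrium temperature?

T_eq ≈ 263 K

T_eq ∝ L^(1/4) · d^(−1/2).
T′ = 363 / 1.9^(1/2) = 263 K.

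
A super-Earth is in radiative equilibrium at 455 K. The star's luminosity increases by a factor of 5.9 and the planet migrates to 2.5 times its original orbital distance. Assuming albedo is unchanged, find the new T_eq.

T_eq ≈ 448 K

T_eq ∝ L^(1/4) · d^(−1/2).
T′ = 455 × 5.9^(1/4) / 2.5^(1/2) = 448 K.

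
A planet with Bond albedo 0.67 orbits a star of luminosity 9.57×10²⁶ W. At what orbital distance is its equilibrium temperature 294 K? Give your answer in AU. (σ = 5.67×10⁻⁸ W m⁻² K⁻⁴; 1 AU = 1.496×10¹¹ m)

From T_eq⁴ = L(1−A)/(16πσd²): d = √[L(1−A)/(16πσT_eq⁴)].
d = √[9.57×10²⁶ × 0.33 / (16π × 5.67×10⁻⁸ × (294)⁴)] = 1.22×10¹¹ m = 0.814 AU.

d ≈ 0.814 AU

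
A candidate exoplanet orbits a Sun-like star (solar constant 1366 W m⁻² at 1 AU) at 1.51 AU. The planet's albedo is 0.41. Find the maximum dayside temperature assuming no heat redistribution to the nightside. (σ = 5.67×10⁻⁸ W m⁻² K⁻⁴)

T_ss ≈ 281 K

Flux at 1.51 AU: S = 1366/1.51² = 599 W m⁻².
With no redistribution each surface element balances locally: S(1−A) = σT⁴.
T = [599 × 0.59 / 5.67×10⁻⁸]^(1/4) = (6.23×10⁹)^(1/4) = 281 K.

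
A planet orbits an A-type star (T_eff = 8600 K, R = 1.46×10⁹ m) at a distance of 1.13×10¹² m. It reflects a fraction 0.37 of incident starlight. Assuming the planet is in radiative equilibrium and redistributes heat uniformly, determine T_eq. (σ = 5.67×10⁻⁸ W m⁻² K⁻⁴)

L = 4πR_⋆²σT_⋆⁴ = 4π(1.46×10⁹)² × 5.67×10⁻⁸ × (8600)⁴ = 8.31×10²⁷ W.
S = L/(4πd²) = 518 W m⁻².
Energy balance: absorbed = emitted ⇒ πR²·S(1−A) = 4πR²·σT_eq⁴, so T_eq⁴ = S(1−A)/(4σ).
T_eq = [518 × 0.63 / (4 × 5.67×10⁻⁸)]^(1/4) = (1.44×10⁹)^(1/4) = 195 K.

T_eq ≈ 195 K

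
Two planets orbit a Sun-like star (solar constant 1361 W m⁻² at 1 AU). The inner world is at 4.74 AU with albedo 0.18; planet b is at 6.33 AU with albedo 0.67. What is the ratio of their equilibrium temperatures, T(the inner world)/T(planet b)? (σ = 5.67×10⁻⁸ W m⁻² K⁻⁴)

T₁/T₂ ≈ 1.451

T_eq = [S₀(1−A)/(4σd²)]^(1/4), so T ∝ (1−A)^(1/4) / √d.
T₁ = [1361×0.82/(4×5.67×10⁻⁸×4.74²)]^(1/4) = 121.65 K.
T₂ = [1361×0.33/(4×5.67×10⁻⁸×6.33²)]^(1/4) = 83.85 K.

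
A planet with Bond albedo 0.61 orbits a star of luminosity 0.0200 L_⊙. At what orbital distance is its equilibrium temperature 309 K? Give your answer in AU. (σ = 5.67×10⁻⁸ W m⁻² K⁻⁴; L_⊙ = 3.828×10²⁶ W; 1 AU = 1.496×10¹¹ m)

d ≈ 0.0717 AU

L = 0.0200 × 3.828×10²⁶ = 7.66×10²⁴ W.
From T_eq⁴ = L(1−A)/(16πσd²): d = √[L(1−A)/(16πσT_eq⁴)].
d = √[7.66×10²⁴ × 0.39 / (16π × 5.67×10⁻⁸ × (309)⁴)] = 1.07×10¹⁰ m = 0.0717 AU.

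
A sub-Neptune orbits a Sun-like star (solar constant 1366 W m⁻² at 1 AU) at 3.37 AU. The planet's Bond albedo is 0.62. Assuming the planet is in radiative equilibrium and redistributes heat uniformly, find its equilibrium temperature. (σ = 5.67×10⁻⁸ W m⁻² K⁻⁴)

Flux at 3.37 AU: S = 1366/3.37² = 120 W m⁻².
Energy balance: absorbed = emitted ⇒ πR²·S(1−A) = 4πR²·σT_eq⁴, so T_eq⁴ = S(1−A)/(4σ).
T_eq = [120 × 0.38 / (4 × 5.67×10⁻⁸)]^(1/4) = (2.02×10⁸)^(1/4) = 119 K.

T_eq ≈ 119 K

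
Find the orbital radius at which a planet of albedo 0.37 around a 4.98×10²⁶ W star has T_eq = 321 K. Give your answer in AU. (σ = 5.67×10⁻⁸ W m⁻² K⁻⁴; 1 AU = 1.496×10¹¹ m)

d ≈ 0.681 AU

From T_eq⁴ = L(1−A)/(16πσd²): d = √[L(1−A)/(16πσT_eq⁴)].
d = √[4.98×10²⁶ × 0.63 / (16π × 5.67×10⁻⁸ × (321)⁴)] = 1.02×10¹¹ m = 0.681 AU.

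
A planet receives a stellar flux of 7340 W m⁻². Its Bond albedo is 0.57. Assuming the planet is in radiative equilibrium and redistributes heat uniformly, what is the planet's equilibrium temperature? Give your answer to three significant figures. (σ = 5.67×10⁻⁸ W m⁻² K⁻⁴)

Energy balance: absorbed = emitted ⇒ πR²·S(1−A) = 4πR²·σT_eq⁴, so T_eq⁴ = S(1−A)/(4σ).
T_eq = [7340 × 0.43 / (4 × 5.67×10⁻⁸)]^(1/4) = (1.39×10¹⁰)^(1/4) = 343 K.

T_eq ≈ 343 K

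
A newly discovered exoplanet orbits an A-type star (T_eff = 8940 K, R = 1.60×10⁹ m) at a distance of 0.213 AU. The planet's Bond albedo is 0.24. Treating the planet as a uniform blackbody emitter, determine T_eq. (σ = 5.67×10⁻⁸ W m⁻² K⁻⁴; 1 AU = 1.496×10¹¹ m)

T_eq ≈ 1320 K

d = 0.213 AU = 3.19×10¹⁰ m.
L = 4πR_⋆²σT_⋆⁴ = 4π(1.60×10⁹)² × 5.67×10⁻⁸ × (8940)⁴ = 1.17×10²⁸ W.
S = L/(4πd²) = 9.13×10⁵ W m⁻².
Energy balance: absorbed = emitted ⇒ πR²·S(1−A) = 4πR²·σT_eq⁴, so T_eq⁴ = S(1−A)/(4σ).
T_eq = [9.13×10⁵ × 0.76 / (4 × 5.67×10⁻⁸)]^(1/4) = (3.06×10¹²)^(1/4) = 1320 K.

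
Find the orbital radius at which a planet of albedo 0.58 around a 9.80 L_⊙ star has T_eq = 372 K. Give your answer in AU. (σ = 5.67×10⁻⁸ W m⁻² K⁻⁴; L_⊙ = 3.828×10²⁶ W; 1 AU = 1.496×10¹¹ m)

d ≈ 1.14 AU

L = 9.80 × 3.828×10²⁶ = 3.75×10²⁷ W.
From T_eq⁴ = L(1−A)/(16πσd²): d = √[L(1−A)/(16πσT_eq⁴)].
d = √[3.75×10²⁷ × 0.42 / (16π × 5.67×10⁻⁸ × (372)⁴)] = 1.70×10¹¹ m = 1.14 AU.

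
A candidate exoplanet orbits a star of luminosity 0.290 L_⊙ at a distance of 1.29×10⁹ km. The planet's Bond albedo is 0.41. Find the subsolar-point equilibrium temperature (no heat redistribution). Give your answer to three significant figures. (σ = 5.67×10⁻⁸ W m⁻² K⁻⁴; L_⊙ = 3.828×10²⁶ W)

T_ss ≈ 86.2 K

d = 1.29×10⁹ km = 1.29×10¹² m.
L = 0.290 × 3.828×10²⁶ = 1.11×10²⁶ W.
Flux: S = L/(4πd²) = 1.11×10²⁶/(4π×(1.29×10¹²)²) = 5.31 W m⁻².
At the subsolar point the surface absorbs S(1−A) and emits σT⁴ per unit area — no factor of 4, since only the local patch is in balance.
T = [5.31 × 0.59 / 5.67×10⁻⁸]^(1/4) = (5.52×10⁷)^(1/4) = 86.2 K.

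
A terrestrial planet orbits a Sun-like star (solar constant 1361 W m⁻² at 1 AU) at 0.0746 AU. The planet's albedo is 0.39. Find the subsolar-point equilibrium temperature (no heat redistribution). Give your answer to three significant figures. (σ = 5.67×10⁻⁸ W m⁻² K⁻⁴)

T_ss ≈ 1270 K

Flux at 0.0746 AU: S = 1361/0.0746² = 2.45×10⁵ W m⁻².
At the subsolar point the surface absorbs S(1−A) and emits σT⁴ per unit area — no factor of 4, since only the local patch is in balance.
T = [2.45×10⁵ × 0.61 / 5.67×10⁻⁸]^(1/4) = (2.63×10¹²)^(1/4) = 1270 K.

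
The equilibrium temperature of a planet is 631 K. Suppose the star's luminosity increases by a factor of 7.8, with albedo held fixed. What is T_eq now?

T_eq ≈ 1050 K

T_eq ∝ L^(1/4) · d^(−1/2).
T′ = 631 × 7.8^(1/4) = 1050 K.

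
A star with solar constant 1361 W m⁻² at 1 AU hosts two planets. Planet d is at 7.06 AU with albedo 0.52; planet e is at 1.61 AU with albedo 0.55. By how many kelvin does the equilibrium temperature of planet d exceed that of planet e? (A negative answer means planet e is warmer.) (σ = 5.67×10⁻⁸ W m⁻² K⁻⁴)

ΔT ≈ -92.5 K

T_eq = [S₀(1−A)/(4σd²)]^(1/4), so T ∝ (1−A)^(1/4) / √d.
T₁ = [1361×0.48/(4×5.67×10⁻⁸×7.06²)]^(1/4) = 87.19 K.
T₂ = [1361×0.45/(4×5.67×10⁻⁸×1.61²)]^(1/4) = 179.66 K.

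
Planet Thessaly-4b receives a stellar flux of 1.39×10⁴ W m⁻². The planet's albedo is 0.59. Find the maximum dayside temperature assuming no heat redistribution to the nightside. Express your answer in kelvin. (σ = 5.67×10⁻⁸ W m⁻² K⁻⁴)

With no redistribution each surface element balances locally: S(1−A) = σT⁴.
T = [1.39×10⁴ × 0.41 / 5.67×10⁻⁸]^(1/4) = (1.01×10¹¹)^(1/4) = 563 K.

T_ss ≈ 563 K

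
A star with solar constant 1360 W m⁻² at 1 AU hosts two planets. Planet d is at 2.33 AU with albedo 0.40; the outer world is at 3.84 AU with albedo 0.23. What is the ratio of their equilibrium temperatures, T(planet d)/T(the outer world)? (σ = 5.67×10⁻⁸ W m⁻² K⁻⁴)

T₁/T₂ ≈ 1.206

T_eq = [S₀(1−A)/(4σd²)]^(1/4), so T ∝ (1−A)^(1/4) / √d.
T₁ = [1360×0.60/(4×5.67×10⁻⁸×2.33²)]^(1/4) = 160.45 K.
T₂ = [1360×0.77/(4×5.67×10⁻⁸×3.84²)]^(1/4) = 133.02 K.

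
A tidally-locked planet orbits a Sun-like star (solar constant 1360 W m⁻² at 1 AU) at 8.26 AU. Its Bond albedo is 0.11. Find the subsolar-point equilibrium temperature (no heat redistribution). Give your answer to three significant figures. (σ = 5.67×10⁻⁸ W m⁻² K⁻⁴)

T_ss ≈ 133 K

Flux at 8.26 AU: S = 1360/8.26² = 19.9 W m⁻².
At the subsolar point the surface absorbs S(1−A) and emits σT⁴ per unit area — no factor of 4, since only the local patch is in balance.
T = [19.9 × 0.89 / 5.67×10⁻⁸]^(1/4) = (3.13×10⁸)^(1/4) = 133 K.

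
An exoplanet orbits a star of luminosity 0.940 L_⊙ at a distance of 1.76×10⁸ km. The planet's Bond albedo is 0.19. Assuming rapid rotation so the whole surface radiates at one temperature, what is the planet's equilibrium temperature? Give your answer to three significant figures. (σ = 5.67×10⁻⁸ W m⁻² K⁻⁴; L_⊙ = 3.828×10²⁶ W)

d = 1.76×10⁸ km = 1.76×10¹¹ m.
L = 0.940 × 3.828×10²⁶ = 3.60×10²⁶ W.
Flux: S = L/(4πd²) = 3.60×10²⁶/(4π×(1.76×10¹¹)²) = 924 W m⁻².
Energy balance: absorbed = emitted ⇒ πR²·S(1−A) = 4πR²·σT_eq⁴, so T_eq⁴ = S(1−A)/(4σ).
T_eq = [924 × 0.81 / (4 × 5.67×10⁻⁸)]^(1/4) = (3.30×10⁹)^(1/4) = 240 K.

T_eq ≈ 240 K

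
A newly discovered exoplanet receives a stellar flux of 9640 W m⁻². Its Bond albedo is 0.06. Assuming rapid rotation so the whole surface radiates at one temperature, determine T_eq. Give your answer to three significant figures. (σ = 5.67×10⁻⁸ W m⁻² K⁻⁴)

T_eq ≈ 447 K

Energy balance: absorbed = emitted ⇒ πR²·S(1−A) = 4πR²·σT_eq⁴, so T_eq⁴ = S(1−A)/(4σ).
T_eq = [9640 × 0.94 / (4 × 5.67×10⁻⁸)]^(1/4) = (4.00×10¹⁰)^(1/4) = 447 K.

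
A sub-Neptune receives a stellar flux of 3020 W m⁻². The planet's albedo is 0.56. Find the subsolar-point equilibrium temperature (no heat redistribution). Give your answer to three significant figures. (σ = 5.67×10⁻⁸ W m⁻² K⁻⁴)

T_ss ≈ 391 K

At the subsolar point the surface absorbs S(1−A) and emits σT⁴ per unit area — no factor of 4, since only the local patch is in balance.
T = [3020 × 0.44 / 5.67×10⁻⁸]^(1/4) = (2.34×10¹⁰)^(1/4) = 391 K.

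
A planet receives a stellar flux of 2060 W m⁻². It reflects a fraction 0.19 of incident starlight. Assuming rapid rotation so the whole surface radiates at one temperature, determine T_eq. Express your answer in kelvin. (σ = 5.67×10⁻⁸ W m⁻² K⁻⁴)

Energy balance: absorbed = emitted ⇒ πR²·S(1−A) = 4πR²·σT_eq⁴, so T_eq⁴ = S(1−A)/(4σ).
T_eq = [2060 × 0.81 / (4 × 5.67×10⁻⁸)]^(1/4) = (7.36×10⁹)^(1/4) = 293 K.

T_eq ≈ 293 K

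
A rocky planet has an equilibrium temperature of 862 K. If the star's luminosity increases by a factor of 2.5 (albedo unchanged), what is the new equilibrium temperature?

T_eq ≈ 1080 K

T_eq ∝ L^(1/4) · d^(−1/2).
T′ = 862 × 2.5^(1/4) = 1080 K.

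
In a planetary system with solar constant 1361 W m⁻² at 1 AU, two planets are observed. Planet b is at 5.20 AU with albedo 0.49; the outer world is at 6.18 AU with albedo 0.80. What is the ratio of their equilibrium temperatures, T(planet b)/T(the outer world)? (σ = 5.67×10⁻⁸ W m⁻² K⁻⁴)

T_eq = [S₀(1−A)/(4σd²)]^(1/4), so T ∝ (1−A)^(1/4) / √d.
T₁ = [1361×0.51/(4×5.67×10⁻⁸×5.20²)]^(1/4) = 103.14 K.
T₂ = [1361×0.20/(4×5.67×10⁻⁸×6.18²)]^(1/4) = 74.87 K.

T₁/T₂ ≈ 1.378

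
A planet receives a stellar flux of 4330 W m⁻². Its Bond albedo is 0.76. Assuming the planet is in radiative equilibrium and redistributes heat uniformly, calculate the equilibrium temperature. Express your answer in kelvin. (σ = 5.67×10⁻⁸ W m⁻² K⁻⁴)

Energy balance: absorbed = emitted ⇒ πR²·S(1−A) = 4πR²·σT_eq⁴, so T_eq⁴ = S(1−A)/(4σ).
T_eq = [4330 × 0.24 / (4 × 5.67×10⁻⁸)]^(1/4) = (4.58×10⁹)^(1/4) = 260 K.

T_eq ≈ 260 K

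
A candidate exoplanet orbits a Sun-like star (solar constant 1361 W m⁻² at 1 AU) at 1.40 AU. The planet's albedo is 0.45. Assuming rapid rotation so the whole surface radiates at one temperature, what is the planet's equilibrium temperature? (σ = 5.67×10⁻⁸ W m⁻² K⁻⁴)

Flux at 1.40 AU: S = 1361/1.40² = 694 W m⁻².
Energy balance: absorbed = emitted ⇒ πR²·S(1−A) = 4πR²·σT_eq⁴, so T_eq⁴ = S(1−A)/(4σ).
T_eq = [694 × 0.55 / (4 × 5.67×10⁻⁸)]^(1/4) = (1.68×10⁹)^(1/4) = 203 K.

T_eq ≈ 203 K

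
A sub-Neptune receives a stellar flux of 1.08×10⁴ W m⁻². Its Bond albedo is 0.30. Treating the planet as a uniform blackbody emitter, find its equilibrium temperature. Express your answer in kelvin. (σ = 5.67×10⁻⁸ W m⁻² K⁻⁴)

Energy balance: absorbed = emitted ⇒ πR²·S(1−A) = 4πR²·σT_eq⁴, so T_eq⁴ = S(1−A)/(4σ).
T_eq = [1.08×10⁴ × 0.70 / (4 × 5.67×10⁻⁸)]^(1/4) = (3.33×10¹⁰)^(1/4) = 427 K.

T_eq ≈ 427 K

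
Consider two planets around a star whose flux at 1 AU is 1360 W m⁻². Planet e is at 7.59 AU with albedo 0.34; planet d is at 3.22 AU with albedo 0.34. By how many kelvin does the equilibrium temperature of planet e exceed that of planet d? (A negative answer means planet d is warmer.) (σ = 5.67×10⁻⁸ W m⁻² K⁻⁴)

T_eq = [S₀(1−A)/(4σd²)]^(1/4), so T ∝ (1−A)^(1/4) / √d.
T₁ = [1360×0.66/(4×5.67×10⁻⁸×7.59²)]^(1/4) = 91.04 K.
T₂ = [1360×0.66/(4×5.67×10⁻⁸×3.22²)]^(1/4) = 139.78 K.

ΔT ≈ -48.7 K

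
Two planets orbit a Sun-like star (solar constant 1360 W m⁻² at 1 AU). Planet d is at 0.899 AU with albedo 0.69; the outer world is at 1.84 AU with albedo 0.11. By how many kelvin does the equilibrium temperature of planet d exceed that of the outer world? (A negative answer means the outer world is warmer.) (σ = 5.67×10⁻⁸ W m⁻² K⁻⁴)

T_eq = [S₀(1−A)/(4σd²)]^(1/4), so T ∝ (1−A)^(1/4) / √d.
T₁ = [1360×0.31/(4×5.67×10⁻⁸×0.899²)]^(1/4) = 219.00 K.
T₂ = [1360×0.89/(4×5.67×10⁻⁸×1.84²)]^(1/4) = 199.26 K.

ΔT ≈ 19.7 K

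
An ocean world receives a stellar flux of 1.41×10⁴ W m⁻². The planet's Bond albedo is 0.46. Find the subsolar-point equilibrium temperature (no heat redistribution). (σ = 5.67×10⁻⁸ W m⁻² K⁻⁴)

At the subsolar point the surface absorbs S(1−A) and emits σT⁴ per unit area — no factor of 4, since only the local patch is in balance.
T = [1.41×10⁴ × 0.54 / 5.67×10⁻⁸]^(1/4) = (1.34×10¹¹)^(1/4) = 605 K.

T_ss ≈ 605 K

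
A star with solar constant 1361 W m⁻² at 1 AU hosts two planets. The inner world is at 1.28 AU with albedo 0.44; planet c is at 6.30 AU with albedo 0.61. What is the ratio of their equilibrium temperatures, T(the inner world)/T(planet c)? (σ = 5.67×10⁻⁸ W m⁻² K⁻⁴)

T_eq = [S₀(1−A)/(4σd²)]^(1/4), so T ∝ (1−A)^(1/4) / √d.
T₁ = [1361×0.56/(4×5.67×10⁻⁸×1.28²)]^(1/4) = 212.81 K.
T₂ = [1361×0.39/(4×5.67×10⁻⁸×6.30²)]^(1/4) = 87.63 K.

T₁/T₂ ≈ 2.429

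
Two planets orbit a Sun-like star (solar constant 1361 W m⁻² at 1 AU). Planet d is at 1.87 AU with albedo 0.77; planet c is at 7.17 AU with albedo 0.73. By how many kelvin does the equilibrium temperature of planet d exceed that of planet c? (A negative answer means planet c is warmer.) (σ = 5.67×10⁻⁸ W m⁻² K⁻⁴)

T_eq = [S₀(1−A)/(4σd²)]^(1/4), so T ∝ (1−A)^(1/4) / √d.
T₁ = [1361×0.23/(4×5.67×10⁻⁸×1.87²)]^(1/4) = 140.95 K.
T₂ = [1361×0.27/(4×5.67×10⁻⁸×7.17²)]^(1/4) = 74.93 K.

ΔT ≈ 66.0 K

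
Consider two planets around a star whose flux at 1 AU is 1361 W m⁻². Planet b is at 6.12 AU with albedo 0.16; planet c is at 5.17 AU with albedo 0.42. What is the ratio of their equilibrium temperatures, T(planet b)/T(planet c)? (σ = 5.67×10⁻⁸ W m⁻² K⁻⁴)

T₁/T₂ ≈ 1.008

T_eq = [S₀(1−A)/(4σd²)]^(1/4), so T ∝ (1−A)^(1/4) / √d.
T₁ = [1361×0.84/(4×5.67×10⁻⁸×6.12²)]^(1/4) = 107.71 K.
T₂ = [1361×0.58/(4×5.67×10⁻⁸×5.17²)]^(1/4) = 106.82 K.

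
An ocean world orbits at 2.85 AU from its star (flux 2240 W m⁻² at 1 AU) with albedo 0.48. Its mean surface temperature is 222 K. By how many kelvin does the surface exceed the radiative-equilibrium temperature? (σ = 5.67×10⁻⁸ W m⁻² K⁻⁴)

ΔT ≈ 63.4 K

S = 2240/2.85² = 275.8 W m⁻².
T_eq = [S(1−A)/(4σ)]^(1/4) = [275.8×0.52/(4×5.67×10⁻⁸)]^(1/4) = 158.6 K.
ΔT = T_surf − T_eq = 222 − 158.6.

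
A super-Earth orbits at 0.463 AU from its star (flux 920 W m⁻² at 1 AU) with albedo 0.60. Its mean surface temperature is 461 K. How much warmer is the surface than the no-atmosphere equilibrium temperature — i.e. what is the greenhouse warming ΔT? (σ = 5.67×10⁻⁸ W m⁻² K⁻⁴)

S = 920/0.463² = 4292 W m⁻².
T_eq = [S(1−A)/(4σ)]^(1/4) = [4292×0.40/(4×5.67×10⁻⁸)]^(1/4) = 295.0 K.
ΔT = T_surf − T_eq = 461 − 295.0.

ΔT ≈ 166.0 K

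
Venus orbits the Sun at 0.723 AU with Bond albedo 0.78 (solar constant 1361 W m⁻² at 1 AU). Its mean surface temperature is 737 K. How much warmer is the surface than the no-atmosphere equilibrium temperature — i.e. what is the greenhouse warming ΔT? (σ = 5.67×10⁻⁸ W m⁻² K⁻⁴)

ΔT ≈ 512.8 K

S = 1361/0.723² = 2604 W m⁻².
T_eq = [S(1−A)/(4σ)]^(1/4) = [2604×0.22/(4×5.67×10⁻⁸)]^(1/4) = 224.2 K.
ΔT = T_surf − T_eq = 737 − 224.2.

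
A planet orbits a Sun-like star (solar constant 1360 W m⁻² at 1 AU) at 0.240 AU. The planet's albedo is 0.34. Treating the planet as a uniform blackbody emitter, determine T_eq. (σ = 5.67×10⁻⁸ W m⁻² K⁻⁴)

T_eq ≈ 512 K

Flux at 0.240 AU: S = 1360/0.240² = 2.36×10⁴ W m⁻².
Energy balance: absorbed = emitted ⇒ πR²·S(1−A) = 4πR²·σT_eq⁴, so T_eq⁴ = S(1−A)/(4σ).
T_eq = [2.36×10⁴ × 0.66 / (4 × 5.67×10⁻⁸)]^(1/4) = (6.87×10¹⁰)^(1/4) = 512 K.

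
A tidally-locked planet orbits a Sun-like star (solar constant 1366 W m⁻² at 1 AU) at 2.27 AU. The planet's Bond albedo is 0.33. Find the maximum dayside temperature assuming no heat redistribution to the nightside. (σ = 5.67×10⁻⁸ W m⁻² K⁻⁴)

Flux at 2.27 AU: S = 1366/2.27² = 265 W m⁻².
With no redistribution each surface element balances locally: S(1−A) = σT⁴.
T = [265 × 0.67 / 5.67×10⁻⁸]^(1/4) = (3.13×10⁹)^(1/4) = 237 K.

T_ss ≈ 237 K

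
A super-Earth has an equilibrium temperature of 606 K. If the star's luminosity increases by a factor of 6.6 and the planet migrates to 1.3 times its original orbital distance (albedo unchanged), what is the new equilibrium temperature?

T_eq ≈ 852 K

T_eq ∝ L^(1/4) · d^(−1/2).
T′ = 606 × 6.6^(1/4) / 1.3^(1/2) = 852 K.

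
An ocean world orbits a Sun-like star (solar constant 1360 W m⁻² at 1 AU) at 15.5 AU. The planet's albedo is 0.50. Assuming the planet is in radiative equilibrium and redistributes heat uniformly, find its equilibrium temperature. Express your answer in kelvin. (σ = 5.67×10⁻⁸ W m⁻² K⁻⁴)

Flux at 15.5 AU: S = 1360/15.5² = 5.66 W m⁻².
Energy balance: absorbed = emitted ⇒ πR²·S(1−A) = 4πR²·σT_eq⁴, so T_eq⁴ = S(1−A)/(4σ).
T_eq = [5.66 × 0.50 / (4 × 5.67×10⁻⁸)]^(1/4) = (1.25×10⁷)^(1/4) = 59.4 K.

T_eq ≈ 59.4 K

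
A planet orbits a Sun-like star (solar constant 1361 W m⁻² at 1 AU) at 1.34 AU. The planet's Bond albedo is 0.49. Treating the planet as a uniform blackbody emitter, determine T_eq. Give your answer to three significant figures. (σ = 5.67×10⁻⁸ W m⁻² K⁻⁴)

T_eq ≈ 203 K

Flux at 1.34 AU: S = 1361/1.34² = 758 W m⁻².
Energy balance: absorbed = emitted ⇒ πR²·S(1−A) = 4πR²·σT_eq⁴, so T_eq⁴ = S(1−A)/(4σ).
T_eq = [758 × 0.51 / (4 × 5.67×10⁻⁸)]^(1/4) = (1.70×10⁹)^(1/4) = 203 K.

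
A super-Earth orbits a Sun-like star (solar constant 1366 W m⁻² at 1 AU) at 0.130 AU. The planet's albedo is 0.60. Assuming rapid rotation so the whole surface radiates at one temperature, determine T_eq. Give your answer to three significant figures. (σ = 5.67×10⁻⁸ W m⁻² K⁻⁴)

Flux at 0.130 AU: S = 1366/0.130² = 8.08×10⁴ W m⁻².
Energy balance: absorbed = emitted ⇒ πR²·S(1−A) = 4πR²·σT_eq⁴, so T_eq⁴ = S(1−A)/(4σ).
T_eq = [8.08×10⁴ × 0.40 / (4 × 5.67×10⁻⁸)]^(1/4) = (1.43×10¹¹)^(1/4) = 614 K.

T_eq ≈ 614 K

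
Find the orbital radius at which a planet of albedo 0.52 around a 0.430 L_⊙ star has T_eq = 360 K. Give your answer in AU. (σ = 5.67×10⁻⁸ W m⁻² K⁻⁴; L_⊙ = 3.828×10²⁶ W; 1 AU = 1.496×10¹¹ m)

d ≈ 0.272 AU

L = 0.430 × 3.828×10²⁶ = 1.65×10²⁶ W.
From T_eq⁴ = L(1−A)/(16πσd²): d = √[L(1−A)/(16πσT_eq⁴)].
d = √[1.65×10²⁶ × 0.48 / (16π × 5.67×10⁻⁸ × (360)⁴)] = 4.06×10¹⁰ m = 0.272 AU.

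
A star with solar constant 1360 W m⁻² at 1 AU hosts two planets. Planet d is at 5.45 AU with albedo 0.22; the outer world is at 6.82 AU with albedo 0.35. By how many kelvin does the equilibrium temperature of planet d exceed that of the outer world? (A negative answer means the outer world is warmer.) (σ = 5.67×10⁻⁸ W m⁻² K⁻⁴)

ΔT ≈ 16.3 K

T_eq = [S₀(1−A)/(4σd²)]^(1/4), so T ∝ (1−A)^(1/4) / √d.
T₁ = [1360×0.78/(4×5.67×10⁻⁸×5.45²)]^(1/4) = 112.02 K.
T₂ = [1360×0.65/(4×5.67×10⁻⁸×6.82²)]^(1/4) = 95.68 K.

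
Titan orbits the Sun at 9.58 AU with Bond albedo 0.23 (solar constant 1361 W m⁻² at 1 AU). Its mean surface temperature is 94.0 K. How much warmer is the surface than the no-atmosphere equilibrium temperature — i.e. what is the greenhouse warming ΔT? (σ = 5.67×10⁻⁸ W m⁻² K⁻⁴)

ΔT ≈ 9.8 K

S = 1361/9.58² = 14.83 W m⁻².
T_eq = [S(1−A)/(4σ)]^(1/4) = [14.83×0.77/(4×5.67×10⁻⁸)]^(1/4) = 84.2 K.
ΔT = T_surf − T_eq = 94 − 84.2.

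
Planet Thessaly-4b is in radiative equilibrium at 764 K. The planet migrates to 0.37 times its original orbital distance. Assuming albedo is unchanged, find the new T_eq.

T_eq ∝ L^(1/4) · d^(−1/2).
T′ = 764 / 0.37^(1/2) = 1260 K.

T_eq ≈ 1260 K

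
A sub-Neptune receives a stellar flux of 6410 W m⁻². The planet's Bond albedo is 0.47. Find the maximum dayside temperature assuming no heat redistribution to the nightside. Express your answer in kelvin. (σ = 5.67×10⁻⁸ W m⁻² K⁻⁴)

With no redistribution each surface element balances locally: S(1−A) = σT⁴.
T = [6410 × 0.53 / 5.67×10⁻⁸]^(1/4) = (5.99×10¹⁰)^(1/4) = 495 K.

T_ss ≈ 495 K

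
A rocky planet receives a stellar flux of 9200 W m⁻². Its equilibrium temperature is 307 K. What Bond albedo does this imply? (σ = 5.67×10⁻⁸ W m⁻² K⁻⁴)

From T_eq⁴ = S(1−A)/(4σ): 1−A = 4σT_eq⁴/S.
1−A = 4 × 5.67×10⁻⁸ × (307)⁴ / 9200 = 0.219.

A ≈ 0.78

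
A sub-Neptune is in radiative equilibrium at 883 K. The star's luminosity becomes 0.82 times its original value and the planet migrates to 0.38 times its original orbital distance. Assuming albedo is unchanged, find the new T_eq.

T_eq ≈ 1360 K

T_eq ∝ L^(1/4) · d^(−1/2).
T′ = 883 × 0.82^(1/4) / 0.38^(1/2) = 1360 K.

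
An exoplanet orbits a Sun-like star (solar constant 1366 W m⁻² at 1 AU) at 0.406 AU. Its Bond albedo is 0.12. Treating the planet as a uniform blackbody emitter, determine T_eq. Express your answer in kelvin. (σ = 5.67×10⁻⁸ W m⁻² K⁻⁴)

Flux at 0.406 AU: S = 1366/0.406² = 8290 W m⁻².
Energy balance: absorbed = emitted ⇒ πR²·S(1−A) = 4πR²·σT_eq⁴, so T_eq⁴ = S(1−A)/(4σ).
T_eq = [8290 × 0.88 / (4 × 5.67×10⁻⁸)]^(1/4) = (3.22×10¹⁰)^(1/4) = 423 K.

T_eq ≈ 423 K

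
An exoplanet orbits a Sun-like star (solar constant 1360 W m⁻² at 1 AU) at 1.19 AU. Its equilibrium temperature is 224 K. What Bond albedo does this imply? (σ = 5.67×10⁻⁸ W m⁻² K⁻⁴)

Flux at 1.19 AU: S = 1360/1.19² = 960 W m⁻².
From T_eq⁴ = S(1−A)/(4σ): 1−A = 4σT_eq⁴/S.
1−A = 4 × 5.67×10⁻⁸ × (224)⁴ / 960 = 0.595.

A ≈ 0.41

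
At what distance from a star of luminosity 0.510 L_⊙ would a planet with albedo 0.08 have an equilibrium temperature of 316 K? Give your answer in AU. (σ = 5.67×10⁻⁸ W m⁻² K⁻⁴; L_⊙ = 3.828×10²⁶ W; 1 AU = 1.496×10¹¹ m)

L = 0.510 × 3.828×10²⁶ = 1.95×10²⁶ W.
From T_eq⁴ = L(1−A)/(16πσd²): d = √[L(1−A)/(16πσT_eq⁴)].
d = √[1.95×10²⁶ × 0.92 / (16π × 5.67×10⁻⁸ × (316)⁴)] = 7.95×10¹⁰ m = 0.531 AU.

d ≈ 0.531 AU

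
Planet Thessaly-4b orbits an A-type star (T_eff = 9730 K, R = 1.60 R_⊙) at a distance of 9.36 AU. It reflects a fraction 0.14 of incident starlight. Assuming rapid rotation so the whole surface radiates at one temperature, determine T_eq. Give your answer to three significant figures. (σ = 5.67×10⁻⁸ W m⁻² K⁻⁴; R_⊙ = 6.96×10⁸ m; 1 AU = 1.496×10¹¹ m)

R_⋆ = 1.60 × 6.96×10⁸ = 1.11×10⁹ m.
d = 9.36 AU = 1.40×10¹² m.
L = 4πR_⋆²σT_⋆⁴ = 4π(1.11×10⁹)² × 5.67×10⁻⁸ × (9730)⁴ = 7.92×10²⁷ W.
S = L/(4πd²) = 321 W m⁻².
Energy balance: absorbed = emitted ⇒ πR²·S(1−A) = 4πR²·σT_eq⁴, so T_eq⁴ = S(1−A)/(4σ).
T_eq = [321 × 0.86 / (4 × 5.67×10⁻⁸)]^(1/4) = (1.22×10⁹)^(1/4) = 187 K.

T_eq ≈ 187 K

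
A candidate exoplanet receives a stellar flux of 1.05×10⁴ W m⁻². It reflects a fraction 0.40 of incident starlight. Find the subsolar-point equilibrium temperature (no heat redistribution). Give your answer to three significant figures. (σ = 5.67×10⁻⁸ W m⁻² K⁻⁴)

T_ss ≈ 577 K

At the subsolar point the surface absorbs S(1−A) and emits σT⁴ per unit area — no factor of 4, since only the local patch is in balance.
T = [1.05×10⁴ × 0.60 / 5.67×10⁻⁸]^(1/4) = (1.11×10¹¹)^(1/4) = 577 K.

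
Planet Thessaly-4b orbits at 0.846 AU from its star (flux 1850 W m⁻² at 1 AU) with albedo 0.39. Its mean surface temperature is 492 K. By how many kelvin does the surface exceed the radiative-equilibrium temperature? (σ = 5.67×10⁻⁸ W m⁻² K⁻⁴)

S = 1850/0.846² = 2585 W m⁻².
T_eq = [S(1−A)/(4σ)]^(1/4) = [2585×0.61/(4×5.67×10⁻⁸)]^(1/4) = 288.8 K.
ΔT = T_surf − T_eq = 492 − 288.8.

ΔT ≈ 203.2 K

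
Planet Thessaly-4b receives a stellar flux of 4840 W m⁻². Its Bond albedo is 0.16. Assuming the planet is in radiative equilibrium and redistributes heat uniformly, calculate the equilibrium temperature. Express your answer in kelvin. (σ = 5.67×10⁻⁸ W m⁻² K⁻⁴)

T_eq ≈ 366 K

Energy balance: absorbed = emitted ⇒ πR²·S(1−A) = 4πR²·σT_eq⁴, so T_eq⁴ = S(1−A)/(4σ).
T_eq = [4840 × 0.84 / (4 × 5.67×10⁻⁸)]^(1/4) = (1.79×10¹⁰)^(1/4) = 366 K.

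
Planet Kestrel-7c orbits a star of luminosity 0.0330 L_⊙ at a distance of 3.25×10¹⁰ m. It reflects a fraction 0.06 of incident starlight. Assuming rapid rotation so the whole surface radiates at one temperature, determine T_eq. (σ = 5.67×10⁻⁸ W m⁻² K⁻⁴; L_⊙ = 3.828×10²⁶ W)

T_eq ≈ 251 K

L = 0.0330 × 3.828×10²⁶ = 1.26×10²⁵ W.
Flux: S = L/(4πd²) = 1.26×10²⁵/(4π×(3.25×10¹⁰)²) = 952 W m⁻².
Energy balance: absorbed = emitted ⇒ πR²·S(1−A) = 4πR²·σT_eq⁴, so T_eq⁴ = S(1−A)/(4σ).
T_eq = [952 × 0.94 / (4 × 5.67×10⁻⁸)]^(1/4) = (3.94×10⁹)^(1/4) = 251 K.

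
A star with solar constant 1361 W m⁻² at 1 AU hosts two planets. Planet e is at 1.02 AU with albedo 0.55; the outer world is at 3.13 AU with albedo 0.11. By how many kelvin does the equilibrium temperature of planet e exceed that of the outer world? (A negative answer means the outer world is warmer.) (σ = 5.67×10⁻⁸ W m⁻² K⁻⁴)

ΔT ≈ 72.9 K

T_eq = [S₀(1−A)/(4σd²)]^(1/4), so T ∝ (1−A)^(1/4) / √d.
T₁ = [1361×0.45/(4×5.67×10⁻⁸×1.02²)]^(1/4) = 225.71 K.
T₂ = [1361×0.89/(4×5.67×10⁻⁸×3.13²)]^(1/4) = 152.80 K.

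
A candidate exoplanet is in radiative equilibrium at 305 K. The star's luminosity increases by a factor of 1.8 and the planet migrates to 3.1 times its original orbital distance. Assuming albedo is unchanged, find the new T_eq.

T_eq ∝ L^(1/4) · d^(−1/2).
T′ = 305 × 1.8^(1/4) / 3.1^(1/2) = 201 K.

T_eq ≈ 201 K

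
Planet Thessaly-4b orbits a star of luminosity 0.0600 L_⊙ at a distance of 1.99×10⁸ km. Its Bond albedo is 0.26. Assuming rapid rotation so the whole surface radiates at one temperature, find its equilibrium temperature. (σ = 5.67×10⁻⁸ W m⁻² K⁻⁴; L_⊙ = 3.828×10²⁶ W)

T_eq ≈ 111 K

d = 1.99×10⁸ km = 1.99×10¹¹ m.
L = 0.0600 × 3.828×10²⁶ = 2.30×10²⁵ W.
Flux: S = L/(4πd²) = 2.30×10²⁵/(4π×(1.99×10¹¹)²) = 46.2 W m⁻².
Energy balance: absorbed = emitted ⇒ πR²·S(1−A) = 4πR²·σT_eq⁴, so T_eq⁴ = S(1−A)/(4σ).
T_eq = [46.2 × 0.74 / (4 × 5.67×10⁻⁸)]^(1/4) = (1.51×10⁸)^(1/4) = 111 K.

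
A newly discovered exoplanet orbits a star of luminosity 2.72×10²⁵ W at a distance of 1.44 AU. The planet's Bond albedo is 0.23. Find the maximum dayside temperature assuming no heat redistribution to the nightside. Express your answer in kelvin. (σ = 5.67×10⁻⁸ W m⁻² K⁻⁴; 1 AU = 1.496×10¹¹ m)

T_ss ≈ 159 K

d = 1.44 AU = 2.15×10¹¹ m.
Flux: S = L/(4πd²) = 2.72×10²⁵/(4π×(2.15×10¹¹)²) = 46.6 W m⁻².
With no redistribution each surface element balances locally: S(1−A) = σT⁴.
T = [46.6 × 0.77 / 5.67×10⁻⁸]^(1/4) = (6.33×10⁸)^(1/4) = 159 K.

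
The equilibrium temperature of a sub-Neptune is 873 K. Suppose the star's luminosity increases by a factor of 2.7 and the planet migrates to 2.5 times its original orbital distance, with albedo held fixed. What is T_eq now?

T_eq ≈ 708 K

T_eq ∝ L^(1/4) · d^(−1/2).
T′ = 873 × 2.7^(1/4) / 2.5^(1/2) = 708 K.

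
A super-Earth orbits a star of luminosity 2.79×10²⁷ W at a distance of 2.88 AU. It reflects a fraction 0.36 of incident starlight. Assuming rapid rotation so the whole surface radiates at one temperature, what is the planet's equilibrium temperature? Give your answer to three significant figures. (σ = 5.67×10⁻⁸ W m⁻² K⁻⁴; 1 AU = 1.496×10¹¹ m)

T_eq ≈ 241 K

d = 2.88 AU = 4.31×10¹¹ m.
Flux: S = L/(4πd²) = 2.79×10²⁷/(4π×(4.31×10¹¹)²) = 1200 W m⁻².
Energy balance: absorbed = emitted ⇒ πR²·S(1−A) = 4πR²·σT_eq⁴, so T_eq⁴ = S(1−A)/(4σ).
T_eq = [1200 × 0.64 / (4 × 5.67×10⁻⁸)]^(1/4) = (3.38×10⁹)^(1/4) = 241 K.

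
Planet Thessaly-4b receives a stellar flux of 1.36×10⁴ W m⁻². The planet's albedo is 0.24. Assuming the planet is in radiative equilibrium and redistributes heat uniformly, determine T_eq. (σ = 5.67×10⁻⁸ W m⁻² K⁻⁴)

T_eq ≈ 462 K

Energy balance: absorbed = emitted ⇒ πR²·S(1−A) = 4πR²·σT_eq⁴, so T_eq⁴ = S(1−A)/(4σ).
T_eq = [1.36×10⁴ × 0.76 / (4 × 5.67×10⁻⁸)]^(1/4) = (4.56×10¹⁰)^(1/4) = 462 K.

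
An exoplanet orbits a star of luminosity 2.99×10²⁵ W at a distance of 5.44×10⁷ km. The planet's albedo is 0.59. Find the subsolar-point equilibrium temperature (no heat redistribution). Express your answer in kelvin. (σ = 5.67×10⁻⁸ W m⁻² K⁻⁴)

d = 5.44×10⁷ km = 5.44×10¹⁰ m.
Flux: S = L/(4πd²) = 2.99×10²⁵/(4π×(5.44×10¹⁰)²) = 804 W m⁻².
At the subsolar point the surface absorbs S(1−A) and emits σT⁴ per unit area — no factor of 4, since only the local patch is in balance.
T = [804 × 0.41 / 5.67×10⁻⁸]^(1/4) = (5.81×10⁹)^(1/4) = 276 K.

T_ss ≈ 276 K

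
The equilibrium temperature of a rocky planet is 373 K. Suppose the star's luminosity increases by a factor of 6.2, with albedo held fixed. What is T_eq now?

T_eq ∝ L^(1/4) · d^(−1/2).
T′ = 373 × 6.2^(1/4) = 589 K.

T_eq ≈ 589 K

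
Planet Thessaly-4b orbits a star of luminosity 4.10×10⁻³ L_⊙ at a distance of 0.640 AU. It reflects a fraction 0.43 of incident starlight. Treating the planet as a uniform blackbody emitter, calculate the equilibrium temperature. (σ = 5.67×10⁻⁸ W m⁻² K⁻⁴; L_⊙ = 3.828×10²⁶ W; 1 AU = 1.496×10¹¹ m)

T_eq ≈ 76.5 K

d = 0.640 AU = 9.57×10¹⁰ m.
L = 4.10×10⁻³ × 3.828×10²⁶ = 1.57×10²⁴ W.
Flux: S = L/(4πd²) = 1.57×10²⁴/(4π×(9.57×10¹⁰)²) = 13.6 W m⁻².
Energy balance: absorbed = emitted ⇒ πR²·S(1−A) = 4πR²·σT_eq⁴, so T_eq⁴ = S(1−A)/(4σ).
T_eq = [13.6 × 0.57 / (4 × 5.67×10⁻⁸)]^(1/4) = (3.42×10⁷)^(1/4) = 76.5 K.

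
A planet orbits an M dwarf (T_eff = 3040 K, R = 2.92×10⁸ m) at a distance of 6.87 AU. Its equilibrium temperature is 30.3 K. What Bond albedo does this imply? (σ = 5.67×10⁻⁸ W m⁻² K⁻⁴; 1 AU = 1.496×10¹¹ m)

A ≈ 0.51

d = 6.87 AU = 1.03×10¹² m.
L = 4πR_⋆²σT_⋆⁴ = 4π(2.92×10⁸)² × 5.67×10⁻⁸ × (3040)⁴ = 5.19×10²⁴ W.
S = L/(4πd²) = 0.391 W m⁻².
From T_eq⁴ = S(1−A)/(4σ): 1−A = 4σT_eq⁴/S.
1−A = 4 × 5.67×10⁻⁸ × (30.3)⁴ / 0.391 = 0.489.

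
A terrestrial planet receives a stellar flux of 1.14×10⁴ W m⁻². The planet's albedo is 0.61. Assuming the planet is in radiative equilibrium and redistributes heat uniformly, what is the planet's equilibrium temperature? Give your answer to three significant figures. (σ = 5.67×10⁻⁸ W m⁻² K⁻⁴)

Energy balance: absorbed = emitted ⇒ πR²·S(1−A) = 4πR²·σT_eq⁴, so T_eq⁴ = S(1−A)/(4σ).
T_eq = [1.14×10⁴ × 0.39 / (4 × 5.67×10⁻⁸)]^(1/4) = (1.96×10¹⁰)^(1/4) = 374 K.

T_eq ≈ 374 K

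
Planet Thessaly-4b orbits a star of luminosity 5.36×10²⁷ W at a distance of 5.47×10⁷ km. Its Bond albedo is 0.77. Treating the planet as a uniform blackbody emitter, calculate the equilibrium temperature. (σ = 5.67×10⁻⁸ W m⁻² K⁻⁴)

T_eq ≈ 617 K

d = 5.47×10⁷ km = 5.47×10¹⁰ m.
Flux: S = L/(4πd²) = 5.36×10²⁷/(4π×(5.47×10¹⁰)²) = 1.43×10⁵ W m⁻².
Energy balance: absorbed = emitted ⇒ πR²·S(1−A) = 4πR²·σT_eq⁴, so T_eq⁴ = S(1−A)/(4σ).
T_eq = [1.43×10⁵ × 0.23 / (4 × 5.67×10⁻⁸)]^(1/4) = (1.45×10¹¹)^(1/4) = 617 K.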